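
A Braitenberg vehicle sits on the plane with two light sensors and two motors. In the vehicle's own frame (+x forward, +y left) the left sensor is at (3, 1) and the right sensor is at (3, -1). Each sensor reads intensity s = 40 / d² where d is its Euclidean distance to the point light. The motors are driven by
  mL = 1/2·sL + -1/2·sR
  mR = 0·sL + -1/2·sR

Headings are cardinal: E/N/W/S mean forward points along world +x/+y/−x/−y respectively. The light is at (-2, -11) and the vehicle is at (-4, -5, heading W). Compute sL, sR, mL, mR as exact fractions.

left sensor world pos  = (-7, -6); dL² = 50
right sensor world pos = (-7, -4); dR² = 74
sL = 40/50 = 4/5
sR = 40/74 = 20/37
mL = 1/2·sL + -1/2·sR = 24/185
mR = 0·sL + -1/2·sR = -10/37

4/5 20/37 24/185 -10/37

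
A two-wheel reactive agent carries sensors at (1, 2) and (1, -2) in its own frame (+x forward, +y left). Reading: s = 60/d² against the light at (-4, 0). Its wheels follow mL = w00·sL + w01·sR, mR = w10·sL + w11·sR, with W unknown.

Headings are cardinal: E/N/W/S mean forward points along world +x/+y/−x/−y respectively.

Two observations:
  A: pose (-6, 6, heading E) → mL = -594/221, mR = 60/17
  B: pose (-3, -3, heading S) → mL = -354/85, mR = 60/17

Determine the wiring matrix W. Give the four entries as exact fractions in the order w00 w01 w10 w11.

-1 -1/2 0 1

obs A: pose=(-6,6,E) → sL=12/13, sR=60/17, mL=-594/221, mR=60/17
obs B: pose=(-3,-3,S) → sL=12/5, sR=60/17, mL=-354/85, mR=60/17
sensor matrix S = [[12/13, 60/17], [12/5, 60/17]]; det S = -1152/221
solve [mL_A; mL_B] = S·[w00; w01] and [mR_A; mR_B] = S·[w10; w11]:
  w00 = -1, w01 = -1/2, w10 = 0, w11 = 1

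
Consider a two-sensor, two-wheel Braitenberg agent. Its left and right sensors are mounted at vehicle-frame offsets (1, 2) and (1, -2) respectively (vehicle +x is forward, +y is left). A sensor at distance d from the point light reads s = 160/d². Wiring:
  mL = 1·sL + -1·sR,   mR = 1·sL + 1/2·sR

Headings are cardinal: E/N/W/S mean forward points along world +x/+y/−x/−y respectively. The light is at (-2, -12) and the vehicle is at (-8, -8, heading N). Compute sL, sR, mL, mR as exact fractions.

left sensor world pos  = (-10, -7); dL² = 89
right sensor world pos = (-6, -7); dR² = 41
sL = 160/89 = 160/89
sR = 160/41 = 160/41
mL = 1·sL + -1·sR = -7680/3649
mR = 1·sL + 1/2·sR = 13680/3649

160/89 160/41 -7680/3649 13680/3649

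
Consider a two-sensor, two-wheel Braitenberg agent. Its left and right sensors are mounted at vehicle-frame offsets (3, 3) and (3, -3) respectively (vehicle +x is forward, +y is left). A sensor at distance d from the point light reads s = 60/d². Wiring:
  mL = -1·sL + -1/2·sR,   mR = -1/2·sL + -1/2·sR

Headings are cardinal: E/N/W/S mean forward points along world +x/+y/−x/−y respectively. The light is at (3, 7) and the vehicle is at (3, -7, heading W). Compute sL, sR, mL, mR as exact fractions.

left sensor world pos  = (0, -10); dL² = 298
right sensor world pos = (0, -4); dR² = 130
sL = 60/298 = 30/149
sR = 60/130 = 6/13
mL = -1·sL + -1/2·sR = -837/1937
mR = -1/2·sL + -1/2·sR = -642/1937

30/149 6/13 -837/1937 -642/1937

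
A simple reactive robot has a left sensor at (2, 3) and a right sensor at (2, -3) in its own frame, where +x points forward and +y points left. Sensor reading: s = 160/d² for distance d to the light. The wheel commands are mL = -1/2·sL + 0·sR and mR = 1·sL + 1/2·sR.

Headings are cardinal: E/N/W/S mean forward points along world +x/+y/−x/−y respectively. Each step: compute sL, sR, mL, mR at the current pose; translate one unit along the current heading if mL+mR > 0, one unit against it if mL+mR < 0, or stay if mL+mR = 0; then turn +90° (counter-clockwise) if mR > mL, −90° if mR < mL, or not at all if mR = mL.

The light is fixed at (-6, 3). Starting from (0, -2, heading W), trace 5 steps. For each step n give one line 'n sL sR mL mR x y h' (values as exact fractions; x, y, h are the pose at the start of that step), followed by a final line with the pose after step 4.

0 2 8 -1 6 0 -2 W
1 160/113 160/53 -80/113 17520/5989 -1 -2 S
2 80/29 16/13 -40/29 1272/377 -1 -3 E
3 32/5 160/97 -16/5 3504/485 0 -3 N
4 2 8 -1 6 0 -2 W
final -1 -2 S

n=0: pose=(0,-2,W); sL=2, sR=8; mL=-1, mR=6; mL+mR=5 → advance +1; mR−mL=7 → turn +1·90°
n=1: pose=(-1,-2,S); sL=160/113, sR=160/53; mL=-80/113, mR=17520/5989; mL+mR=13280/5989 → advance +1; mR−mL=21760/5989 → turn +1·90°
n=2: pose=(-1,-3,E); sL=80/29, sR=16/13; mL=-40/29, mR=1272/377; mL+mR=752/377 → advance +1; mR−mL=1792/377 → turn +1·90°
n=3: pose=(0,-3,N); sL=32/5, sR=160/97; mL=-16/5, mR=3504/485; mL+mR=1952/485 → advance +1; mR−mL=5056/485 → turn +1·90°
n=4: pose=(0,-2,W); sL=2, sR=8; mL=-1, mR=6; mL+mR=5 → advance +1; mR−mL=7 → turn +1·90°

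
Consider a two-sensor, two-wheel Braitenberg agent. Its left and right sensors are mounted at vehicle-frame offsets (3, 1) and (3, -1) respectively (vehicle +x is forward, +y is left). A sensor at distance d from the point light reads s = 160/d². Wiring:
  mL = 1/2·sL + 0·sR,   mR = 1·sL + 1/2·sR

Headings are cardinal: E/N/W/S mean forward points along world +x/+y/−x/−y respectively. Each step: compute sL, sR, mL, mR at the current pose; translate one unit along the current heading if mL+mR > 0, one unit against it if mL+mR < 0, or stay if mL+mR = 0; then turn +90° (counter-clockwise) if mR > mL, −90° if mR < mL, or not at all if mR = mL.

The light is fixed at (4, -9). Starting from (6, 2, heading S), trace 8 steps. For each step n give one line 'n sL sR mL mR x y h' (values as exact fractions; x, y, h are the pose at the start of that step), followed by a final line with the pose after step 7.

0 160/73 32/13 80/73 3248/949 6 2 S
1 80/73 80/53 40/73 7160/3869 6 1 E
2 160/173 32/37 80/173 8688/6401 7 1 N
3 8/5 10/9 4/5 97/45 7 2 W
4 160/73 32/13 80/73 3248/949 6 2 S
5 80/73 80/53 40/73 7160/3869 6 1 E
6 160/173 32/37 80/173 8688/6401 7 1 N
7 8/5 10/9 4/5 97/45 7 2 W
final 6 2 S

n=0: pose=(6,2,S); sL=160/73, sR=32/13; mL=80/73, mR=3248/949; mL+mR=4288/949 → advance +1; mR−mL=2208/949 → turn +1·90°
n=1: pose=(6,1,E); sL=80/73, sR=80/53; mL=40/73, mR=7160/3869; mL+mR=9280/3869 → advance +1; mR−mL=5040/3869 → turn +1·90°
n=2: pose=(7,1,N); sL=160/173, sR=32/37; mL=80/173, mR=8688/6401; mL+mR=11648/6401 → advance +1; mR−mL=5728/6401 → turn +1·90°
n=3: pose=(7,2,W); sL=8/5, sR=10/9; mL=4/5, mR=97/45; mL+mR=133/45 → advance +1; mR−mL=61/45 → turn +1·90°
n=4: pose=(6,2,S); sL=160/73, sR=32/13; mL=80/73, mR=3248/949; mL+mR=4288/949 → advance +1; mR−mL=2208/949 → turn +1·90°
n=5: pose=(6,1,E); sL=80/73, sR=80/53; mL=40/73, mR=7160/3869; mL+mR=9280/3869 → advance +1; mR−mL=5040/3869 → turn +1·90°
n=6: pose=(7,1,N); sL=160/173, sR=32/37; mL=80/173, mR=8688/6401; mL+mR=11648/6401 → advance +1; mR−mL=5728/6401 → turn +1·90°
n=7: pose=(7,2,W); sL=8/5, sR=10/9; mL=4/5, mR=97/45; mL+mR=133/45 → advance +1; mR−mL=61/45 → turn +1·90°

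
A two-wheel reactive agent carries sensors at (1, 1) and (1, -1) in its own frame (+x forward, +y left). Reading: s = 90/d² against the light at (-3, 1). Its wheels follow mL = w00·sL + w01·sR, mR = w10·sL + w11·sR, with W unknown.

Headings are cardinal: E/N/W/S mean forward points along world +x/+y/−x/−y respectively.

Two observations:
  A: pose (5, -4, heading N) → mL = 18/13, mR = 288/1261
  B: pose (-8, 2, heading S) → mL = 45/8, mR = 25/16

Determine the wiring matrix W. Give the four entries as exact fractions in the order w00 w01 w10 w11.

obs A: pose=(5,-4,N) → sL=18/13, sR=90/97, mL=18/13, mR=288/1261
obs B: pose=(-8,2,S) → sL=45/8, sR=5/2, mL=45/8, mR=25/16
sensor matrix S = [[18/13, 90/97], [45/8, 5/2]]; det S = -8865/5044
solve [mL_A; mL_B] = S·[w00; w01] and [mR_A; mR_B] = S·[w10; w11]:
  w00 = 1, w01 = 0, w10 = 1/2, w11 = -1/2

1 0 1/2 -1/2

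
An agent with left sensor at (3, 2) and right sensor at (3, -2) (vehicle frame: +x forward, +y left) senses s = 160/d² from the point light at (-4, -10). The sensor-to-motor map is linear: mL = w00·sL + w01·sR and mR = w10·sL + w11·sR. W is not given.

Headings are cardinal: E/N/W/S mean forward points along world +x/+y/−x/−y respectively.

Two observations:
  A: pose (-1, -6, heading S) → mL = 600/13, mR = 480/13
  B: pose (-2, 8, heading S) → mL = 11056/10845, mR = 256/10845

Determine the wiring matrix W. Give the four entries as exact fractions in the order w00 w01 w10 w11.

1 1/2 -1/2 1/2

obs A: pose=(-1,-6,S) → sL=80/13, sR=80, mL=600/13, mR=480/13
obs B: pose=(-2,8,S) → sL=160/241, sR=32/45, mL=11056/10845, mR=256/10845
sensor matrix S = [[80/13, 80], [160/241, 32/45]]; det S = -1374208/28197
solve [mL_A; mL_B] = S·[w00; w01] and [mR_A; mR_B] = S·[w10; w11]:
  w00 = 1, w01 = 1/2, w10 = -1/2, w11 = 1/2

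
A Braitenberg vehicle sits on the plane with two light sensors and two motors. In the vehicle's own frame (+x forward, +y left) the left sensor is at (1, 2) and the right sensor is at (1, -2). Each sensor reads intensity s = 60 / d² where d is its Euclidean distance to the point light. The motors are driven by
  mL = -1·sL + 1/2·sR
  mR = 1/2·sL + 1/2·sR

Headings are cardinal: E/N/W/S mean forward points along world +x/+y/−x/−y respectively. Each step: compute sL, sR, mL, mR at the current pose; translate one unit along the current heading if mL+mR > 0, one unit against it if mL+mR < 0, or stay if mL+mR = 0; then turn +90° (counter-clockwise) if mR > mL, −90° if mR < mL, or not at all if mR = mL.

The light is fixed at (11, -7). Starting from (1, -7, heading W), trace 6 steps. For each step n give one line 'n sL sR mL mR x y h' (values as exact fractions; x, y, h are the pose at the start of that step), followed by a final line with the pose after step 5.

0 12/25 12/25 -6/25 12/25 1 -7 W
1 30/41 6/17 -387/697 378/697 0 -7 S
2 60/109 60/101 -2790/11009 6300/11009 0 -6 E
3 15/37 15/17 45/1258 405/629 1 -6 N
4 60/121 60/137 -4590/16577 7740/16577 1 -5 W
5 30/41 6/17 -387/697 378/697 0 -5 S
final 0 -4 E

n=0: pose=(1,-7,W); sL=12/25, sR=12/25; mL=-6/25, mR=12/25; mL+mR=6/25 → advance +1; mR−mL=18/25 → turn +1·90°
n=1: pose=(0,-7,S); sL=30/41, sR=6/17; mL=-387/697, mR=378/697; mL+mR=-9/697 → advance -1; mR−mL=45/41 → turn +1·90°
n=2: pose=(0,-6,E); sL=60/109, sR=60/101; mL=-2790/11009, mR=6300/11009; mL+mR=3510/11009 → advance +1; mR−mL=90/109 → turn +1·90°
n=3: pose=(1,-6,N); sL=15/37, sR=15/17; mL=45/1258, mR=405/629; mL+mR=855/1258 → advance +1; mR−mL=45/74 → turn +1·90°
n=4: pose=(1,-5,W); sL=60/121, sR=60/137; mL=-4590/16577, mR=7740/16577; mL+mR=3150/16577 → advance +1; mR−mL=90/121 → turn +1·90°
n=5: pose=(0,-5,S); sL=30/41, sR=6/17; mL=-387/697, mR=378/697; mL+mR=-9/697 → advance -1; mR−mL=45/41 → turn +1·90°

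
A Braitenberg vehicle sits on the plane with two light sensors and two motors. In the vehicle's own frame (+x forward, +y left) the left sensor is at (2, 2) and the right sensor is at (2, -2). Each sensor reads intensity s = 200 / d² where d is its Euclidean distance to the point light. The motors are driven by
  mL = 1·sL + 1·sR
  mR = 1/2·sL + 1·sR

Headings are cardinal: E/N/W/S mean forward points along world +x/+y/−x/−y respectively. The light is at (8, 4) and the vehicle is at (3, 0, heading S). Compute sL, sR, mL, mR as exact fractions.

left sensor world pos  = (5, -2); dL² = 45
right sensor world pos = (1, -2); dR² = 85
sL = 200/45 = 40/9
sR = 200/85 = 40/17
mL = 1·sL + 1·sR = 1040/153
mR = 1/2·sL + 1·sR = 700/153

40/9 40/17 1040/153 700/153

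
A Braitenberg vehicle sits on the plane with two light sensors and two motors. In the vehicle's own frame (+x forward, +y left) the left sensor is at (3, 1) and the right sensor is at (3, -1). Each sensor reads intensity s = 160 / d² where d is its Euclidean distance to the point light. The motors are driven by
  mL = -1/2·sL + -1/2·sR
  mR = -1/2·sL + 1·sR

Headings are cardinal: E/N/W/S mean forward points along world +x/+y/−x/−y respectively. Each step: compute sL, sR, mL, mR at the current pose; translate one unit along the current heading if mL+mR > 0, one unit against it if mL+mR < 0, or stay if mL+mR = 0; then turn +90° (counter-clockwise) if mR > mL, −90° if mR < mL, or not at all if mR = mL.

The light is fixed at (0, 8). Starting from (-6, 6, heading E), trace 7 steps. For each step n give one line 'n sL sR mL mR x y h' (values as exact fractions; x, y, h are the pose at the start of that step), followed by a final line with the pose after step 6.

0 16 80/9 -112/9 8/9 -6 6 E
1 32/13 160/37 -1632/481 1488/481 -7 6 N
2 40/29 20/13 -550/377 320/377 -7 5 W
3 160/61 32/17 -2336/1037 592/1037 -6 5 S
4 16 80/9 -112/9 8/9 -6 6 E
5 32/13 160/37 -1632/481 1488/481 -7 6 N
6 40/29 20/13 -550/377 320/377 -7 5 W
final -6 5 S

n=0: pose=(-6,6,E); sL=16, sR=80/9; mL=-112/9, mR=8/9; mL+mR=-104/9 → advance -1; mR−mL=40/3 → turn +1·90°
n=1: pose=(-7,6,N); sL=32/13, sR=160/37; mL=-1632/481, mR=1488/481; mL+mR=-144/481 → advance -1; mR−mL=240/37 → turn +1·90°
n=2: pose=(-7,5,W); sL=40/29, sR=20/13; mL=-550/377, mR=320/377; mL+mR=-230/377 → advance -1; mR−mL=30/13 → turn +1·90°
n=3: pose=(-6,5,S); sL=160/61, sR=32/17; mL=-2336/1037, mR=592/1037; mL+mR=-1744/1037 → advance -1; mR−mL=48/17 → turn +1·90°
n=4: pose=(-6,6,E); sL=16, sR=80/9; mL=-112/9, mR=8/9; mL+mR=-104/9 → advance -1; mR−mL=40/3 → turn +1·90°
n=5: pose=(-7,6,N); sL=32/13, sR=160/37; mL=-1632/481, mR=1488/481; mL+mR=-144/481 → advance -1; mR−mL=240/37 → turn +1·90°
n=6: pose=(-7,5,W); sL=40/29, sR=20/13; mL=-550/377, mR=320/377; mL+mR=-230/377 → advance -1; mR−mL=30/13 → turn +1·90°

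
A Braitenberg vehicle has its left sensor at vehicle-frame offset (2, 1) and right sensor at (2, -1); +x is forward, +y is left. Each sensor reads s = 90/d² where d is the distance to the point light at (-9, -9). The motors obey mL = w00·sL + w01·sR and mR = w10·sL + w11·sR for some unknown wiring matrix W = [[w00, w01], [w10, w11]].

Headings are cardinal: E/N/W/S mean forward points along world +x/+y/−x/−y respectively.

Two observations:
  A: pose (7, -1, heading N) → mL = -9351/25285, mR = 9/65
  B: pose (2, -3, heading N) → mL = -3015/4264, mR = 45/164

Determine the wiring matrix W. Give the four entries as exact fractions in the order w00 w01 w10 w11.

-1/2 -1 1/2 0

obs A: pose=(7,-1,N) → sL=18/65, sR=90/389, mL=-9351/25285, mR=9/65
obs B: pose=(2,-3,N) → sL=45/82, sR=45/104, mL=-3015/4264, mR=45/164
sensor matrix S = [[18/65, 90/389], [45/82, 45/104]]; det S = -77031/10781524
solve [mL_A; mL_B] = S·[w00; w01] and [mR_A; mR_B] = S·[w10; w11]:
  w00 = -1/2, w01 = -1, w10 = 1/2, w11 = 0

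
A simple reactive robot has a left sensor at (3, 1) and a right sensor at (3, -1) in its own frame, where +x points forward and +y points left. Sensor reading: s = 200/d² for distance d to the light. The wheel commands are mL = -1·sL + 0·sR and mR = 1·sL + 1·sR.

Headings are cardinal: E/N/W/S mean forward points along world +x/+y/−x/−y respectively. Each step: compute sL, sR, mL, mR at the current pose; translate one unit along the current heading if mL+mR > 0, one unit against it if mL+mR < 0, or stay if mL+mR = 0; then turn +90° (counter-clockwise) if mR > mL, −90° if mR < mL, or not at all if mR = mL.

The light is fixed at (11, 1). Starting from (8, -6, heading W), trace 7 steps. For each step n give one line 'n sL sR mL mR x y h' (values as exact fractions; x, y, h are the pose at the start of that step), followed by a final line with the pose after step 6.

n=0: pose=(8,-6,W); sL=2, sR=25/9; mL=-2, mR=43/9; mL+mR=25/9 → advance +1; mR−mL=61/9 → turn +1·90°
n=1: pose=(7,-6,S); sL=200/109, sR=8/5; mL=-200/109, mR=1872/545; mL+mR=8/5 → advance +1; mR−mL=2872/545 → turn +1·90°
n=2: pose=(7,-7,E); sL=4, sR=100/41; mL=-4, mR=264/41; mL+mR=100/41 → advance +1; mR−mL=428/41 → turn +1·90°
n=3: pose=(8,-7,N); sL=200/41, sR=200/29; mL=-200/41, mR=14000/1189; mL+mR=200/29 → advance +1; mR−mL=19800/1189 → turn +1·90°
n=4: pose=(8,-6,W); sL=2, sR=25/9; mL=-2, mR=43/9; mL+mR=25/9 → advance +1; mR−mL=61/9 → turn +1·90°
n=5: pose=(7,-6,S); sL=200/109, sR=8/5; mL=-200/109, mR=1872/545; mL+mR=8/5 → advance +1; mR−mL=2872/545 → turn +1·90°
n=6: pose=(7,-7,E); sL=4, sR=100/41; mL=-4, mR=264/41; mL+mR=100/41 → advance +1; mR−mL=428/41 → turn +1·90°

0 2 25/9 -2 43/9 8 -6 W
1 200/109 8/5 -200/109 1872/545 7 -6 S
2 4 100/41 -4 264/41 7 -7 E
3 200/41 200/29 -200/41 14000/1189 8 -7 N
4 2 25/9 -2 43/9 8 -6 W
5 200/109 8/5 -200/109 1872/545 7 -6 S
6 4 100/41 -4 264/41 7 -7 E
final 8 -7 N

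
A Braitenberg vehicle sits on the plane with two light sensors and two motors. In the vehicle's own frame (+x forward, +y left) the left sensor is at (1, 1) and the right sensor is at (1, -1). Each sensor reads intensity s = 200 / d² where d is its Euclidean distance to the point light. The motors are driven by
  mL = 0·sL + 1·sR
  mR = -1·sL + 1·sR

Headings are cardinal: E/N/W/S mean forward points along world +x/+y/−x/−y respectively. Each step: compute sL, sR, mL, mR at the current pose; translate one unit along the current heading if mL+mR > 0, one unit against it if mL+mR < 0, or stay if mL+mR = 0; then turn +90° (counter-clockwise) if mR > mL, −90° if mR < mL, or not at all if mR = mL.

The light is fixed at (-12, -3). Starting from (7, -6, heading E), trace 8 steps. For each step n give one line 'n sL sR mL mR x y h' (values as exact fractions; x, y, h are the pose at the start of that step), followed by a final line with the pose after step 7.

0 50/101 25/52 25/52 -75/5252 7 -6 E
1 200/457 200/377 200/377 16000/172289 8 -6 S
2 100/193 20/37 20/37 160/7141 8 -7 W
3 200/333 200/409 200/409 -15200/136197 7 -7 N
4 50/101 25/52 25/52 -75/5252 7 -6 E
5 200/457 200/377 200/377 16000/172289 8 -6 S
6 100/193 20/37 20/37 160/7141 8 -7 W
7 200/333 200/409 200/409 -15200/136197 7 -7 N
final 7 -6 E

n=0: pose=(7,-6,E); sL=50/101, sR=25/52; mL=25/52, mR=-75/5252; mL+mR=1225/2626 → advance +1; mR−mL=-50/101 → turn -1·90°
n=1: pose=(8,-6,S); sL=200/457, sR=200/377; mL=200/377, mR=16000/172289; mL+mR=107400/172289 → advance +1; mR−mL=-200/457 → turn -1·90°
n=2: pose=(8,-7,W); sL=100/193, sR=20/37; mL=20/37, mR=160/7141; mL+mR=4020/7141 → advance +1; mR−mL=-100/193 → turn -1·90°
n=3: pose=(7,-7,N); sL=200/333, sR=200/409; mL=200/409, mR=-15200/136197; mL+mR=51400/136197 → advance +1; mR−mL=-200/333 → turn -1·90°
n=4: pose=(7,-6,E); sL=50/101, sR=25/52; mL=25/52, mR=-75/5252; mL+mR=1225/2626 → advance +1; mR−mL=-50/101 → turn -1·90°
n=5: pose=(8,-6,S); sL=200/457, sR=200/377; mL=200/377, mR=16000/172289; mL+mR=107400/172289 → advance +1; mR−mL=-200/457 → turn -1·90°
n=6: pose=(8,-7,W); sL=100/193, sR=20/37; mL=20/37, mR=160/7141; mL+mR=4020/7141 → advance +1; mR−mL=-100/193 → turn -1·90°
n=7: pose=(7,-7,N); sL=200/333, sR=200/409; mL=200/409, mR=-15200/136197; mL+mR=51400/136197 → advance +1; mR−mL=-200/333 → turn -1·90°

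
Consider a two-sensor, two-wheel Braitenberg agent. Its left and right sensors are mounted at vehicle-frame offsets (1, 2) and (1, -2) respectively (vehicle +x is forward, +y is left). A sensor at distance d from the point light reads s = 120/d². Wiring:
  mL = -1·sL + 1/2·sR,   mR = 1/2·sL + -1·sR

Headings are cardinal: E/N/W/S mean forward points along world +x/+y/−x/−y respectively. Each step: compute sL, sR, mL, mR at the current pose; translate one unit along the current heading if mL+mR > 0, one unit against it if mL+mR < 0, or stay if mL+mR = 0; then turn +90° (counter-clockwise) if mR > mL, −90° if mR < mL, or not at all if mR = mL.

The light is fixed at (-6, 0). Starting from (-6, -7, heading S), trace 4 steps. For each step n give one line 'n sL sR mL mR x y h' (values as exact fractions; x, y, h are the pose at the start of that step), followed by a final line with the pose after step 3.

0 30/17 30/17 -15/17 -15/17 -6 -7 S
1 120/53 120/53 -60/53 -60/53 -6 -6 S
2 3 3 -3/2 -3/2 -6 -5 S
3 120/29 120/29 -60/29 -60/29 -6 -4 S
final -6 -3 S

n=0: pose=(-6,-7,S); sL=30/17, sR=30/17; mL=-15/17, mR=-15/17; mL+mR=-30/17 → advance -1; mR−mL=0 → turn +0·90°
n=1: pose=(-6,-6,S); sL=120/53, sR=120/53; mL=-60/53, mR=-60/53; mL+mR=-120/53 → advance -1; mR−mL=0 → turn +0·90°
n=2: pose=(-6,-5,S); sL=3, sR=3; mL=-3/2, mR=-3/2; mL+mR=-3 → advance -1; mR−mL=0 → turn +0·90°
n=3: pose=(-6,-4,S); sL=120/29, sR=120/29; mL=-60/29, mR=-60/29; mL+mR=-120/29 → advance -1; mR−mL=0 → turn +0·90°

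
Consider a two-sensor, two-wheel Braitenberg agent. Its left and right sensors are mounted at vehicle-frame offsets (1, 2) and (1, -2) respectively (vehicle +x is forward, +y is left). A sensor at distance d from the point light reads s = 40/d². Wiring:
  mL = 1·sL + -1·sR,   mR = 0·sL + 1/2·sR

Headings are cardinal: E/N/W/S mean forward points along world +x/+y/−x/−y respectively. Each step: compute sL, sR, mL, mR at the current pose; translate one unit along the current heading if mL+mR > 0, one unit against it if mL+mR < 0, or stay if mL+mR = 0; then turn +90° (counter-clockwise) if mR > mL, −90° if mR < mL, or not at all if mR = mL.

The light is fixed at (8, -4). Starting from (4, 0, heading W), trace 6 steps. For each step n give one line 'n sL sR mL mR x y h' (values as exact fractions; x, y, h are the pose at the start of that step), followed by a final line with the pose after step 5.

n=0: pose=(4,0,W); sL=40/29, sR=40/61; mL=1280/1769, mR=20/61; mL+mR=1860/1769 → advance +1; mR−mL=-700/1769 → turn -1·90°
n=1: pose=(3,0,N); sL=20/37, sR=20/17; mL=-400/629, mR=10/17; mL+mR=-30/629 → advance -1; mR−mL=770/629 → turn +1·90°
n=2: pose=(3,-1,W); sL=40/37, sR=40/61; mL=960/2257, mR=20/61; mL+mR=1700/2257 → advance +1; mR−mL=-220/2257 → turn -1·90°
n=3: pose=(2,-1,N); sL=1/2, sR=5/4; mL=-3/4, mR=5/8; mL+mR=-1/8 → advance -1; mR−mL=11/8 → turn +1·90°
n=4: pose=(2,-2,W); sL=40/49, sR=8/13; mL=128/637, mR=4/13; mL+mR=324/637 → advance +1; mR−mL=68/637 → turn +1·90°
n=5: pose=(1,-2,S); sL=20/13, sR=20/41; mL=560/533, mR=10/41; mL+mR=690/533 → advance +1; mR−mL=-430/533 → turn -1·90°

0 40/29 40/61 1280/1769 20/61 4 0 W
1 20/37 20/17 -400/629 10/17 3 0 N
2 40/37 40/61 960/2257 20/61 3 -1 W
3 1/2 5/4 -3/4 5/8 2 -1 N
4 40/49 8/13 128/637 4/13 2 -2 W
5 20/13 20/41 560/533 10/41 1 -2 S
final 1 -3 W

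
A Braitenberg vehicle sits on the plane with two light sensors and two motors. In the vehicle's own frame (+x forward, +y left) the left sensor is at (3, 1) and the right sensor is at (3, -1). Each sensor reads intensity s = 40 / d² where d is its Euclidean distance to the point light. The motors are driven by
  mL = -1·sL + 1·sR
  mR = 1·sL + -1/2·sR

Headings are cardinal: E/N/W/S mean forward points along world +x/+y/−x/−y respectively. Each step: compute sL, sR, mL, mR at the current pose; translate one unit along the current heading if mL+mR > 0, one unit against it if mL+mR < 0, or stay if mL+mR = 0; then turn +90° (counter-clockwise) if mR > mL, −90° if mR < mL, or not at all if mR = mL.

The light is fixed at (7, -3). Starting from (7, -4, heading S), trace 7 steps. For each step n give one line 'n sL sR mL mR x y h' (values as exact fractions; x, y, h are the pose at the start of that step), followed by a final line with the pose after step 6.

n=0: pose=(7,-4,S); sL=40/17, sR=40/17; mL=0, mR=20/17; mL+mR=20/17 → advance +1; mR−mL=20/17 → turn +1·90°
n=1: pose=(7,-5,E); sL=4, sR=20/9; mL=-16/9, mR=26/9; mL+mR=10/9 → advance +1; mR−mL=14/3 → turn +1·90°
n=2: pose=(8,-5,N); sL=40, sR=8; mL=-32, mR=36; mL+mR=4 → advance +1; mR−mL=68 → turn +1·90°
n=3: pose=(8,-4,W); sL=5, sR=10; mL=5, mR=0; mL+mR=5 → advance +1; mR−mL=-5 → turn -1·90°
n=4: pose=(7,-4,N); sL=8, sR=8; mL=0, mR=4; mL+mR=4 → advance +1; mR−mL=4 → turn +1·90°
n=5: pose=(7,-3,W); sL=4, sR=4; mL=0, mR=2; mL+mR=2 → advance +1; mR−mL=2 → turn +1·90°
n=6: pose=(6,-3,S); sL=40/9, sR=40/13; mL=-160/117, mR=340/117; mL+mR=20/13 → advance +1; mR−mL=500/117 → turn +1·90°

0 40/17 40/17 0 20/17 7 -4 S
1 4 20/9 -16/9 26/9 7 -5 E
2 40 8 -32 36 8 -5 N
3 5 10 5 0 8 -4 W
4 8 8 0 4 7 -4 N
5 4 4 0 2 7 -3 W
6 40/9 40/13 -160/117 340/117 6 -3 S
final 6 -4 E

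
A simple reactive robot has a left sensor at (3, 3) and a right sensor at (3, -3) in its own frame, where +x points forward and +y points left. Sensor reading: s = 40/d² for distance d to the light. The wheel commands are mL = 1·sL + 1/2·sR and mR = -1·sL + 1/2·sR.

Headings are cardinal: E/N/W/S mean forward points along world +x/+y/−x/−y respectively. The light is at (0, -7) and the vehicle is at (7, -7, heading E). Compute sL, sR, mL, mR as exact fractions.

40/109 40/109 60/109 -20/109

left sensor world pos  = (10, -4); dL² = 109
right sensor world pos = (10, -10); dR² = 109
sL = 40/109 = 40/109
sR = 40/109 = 40/109
mL = 1·sL + 1/2·sR = 60/109
mR = -1·sL + 1/2·sR = -20/109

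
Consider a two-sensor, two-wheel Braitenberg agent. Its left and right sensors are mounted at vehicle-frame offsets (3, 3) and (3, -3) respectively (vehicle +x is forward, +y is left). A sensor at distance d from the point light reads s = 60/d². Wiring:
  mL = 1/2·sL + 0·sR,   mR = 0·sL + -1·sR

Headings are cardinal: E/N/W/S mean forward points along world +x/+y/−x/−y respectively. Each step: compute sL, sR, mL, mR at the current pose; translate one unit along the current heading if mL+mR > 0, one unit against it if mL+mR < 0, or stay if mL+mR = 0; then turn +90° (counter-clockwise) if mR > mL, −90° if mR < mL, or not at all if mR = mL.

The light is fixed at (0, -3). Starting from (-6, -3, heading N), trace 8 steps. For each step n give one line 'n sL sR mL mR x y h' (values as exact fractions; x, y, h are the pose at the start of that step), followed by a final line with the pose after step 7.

0 2/3 10/3 1/3 -10/3 -6 -3 N
1 60/13 12/5 30/13 -12/5 -6 -4 E
2 15/8 15/29 15/16 -15/29 -7 -4 S
3 12/25 60/101 6/25 -60/101 -7 -5 W
4 30/41 6 15/41 -6 -6 -5 N
5 20/3 4/3 10/3 -4/3 -6 -6 E
6 3/2 3/5 3/4 -3/5 -5 -6 S
7 60/113 12/13 30/113 -12/13 -5 -7 W
final -4 -7 N

n=0: pose=(-6,-3,N); sL=2/3, sR=10/3; mL=1/3, mR=-10/3; mL+mR=-3 → advance -1; mR−mL=-11/3 → turn -1·90°
n=1: pose=(-6,-4,E); sL=60/13, sR=12/5; mL=30/13, mR=-12/5; mL+mR=-6/65 → advance -1; mR−mL=-306/65 → turn -1·90°
n=2: pose=(-7,-4,S); sL=15/8, sR=15/29; mL=15/16, mR=-15/29; mL+mR=195/464 → advance +1; mR−mL=-675/464 → turn -1·90°
n=3: pose=(-7,-5,W); sL=12/25, sR=60/101; mL=6/25, mR=-60/101; mL+mR=-894/2525 → advance -1; mR−mL=-2106/2525 → turn -1·90°
n=4: pose=(-6,-5,N); sL=30/41, sR=6; mL=15/41, mR=-6; mL+mR=-231/41 → advance -1; mR−mL=-261/41 → turn -1·90°
n=5: pose=(-6,-6,E); sL=20/3, sR=4/3; mL=10/3, mR=-4/3; mL+mR=2 → advance +1; mR−mL=-14/3 → turn -1·90°
n=6: pose=(-5,-6,S); sL=3/2, sR=3/5; mL=3/4, mR=-3/5; mL+mR=3/20 → advance +1; mR−mL=-27/20 → turn -1·90°
n=7: pose=(-5,-7,W); sL=60/113, sR=12/13; mL=30/113, mR=-12/13; mL+mR=-966/1469 → advance -1; mR−mL=-1746/1469 → turn -1·90°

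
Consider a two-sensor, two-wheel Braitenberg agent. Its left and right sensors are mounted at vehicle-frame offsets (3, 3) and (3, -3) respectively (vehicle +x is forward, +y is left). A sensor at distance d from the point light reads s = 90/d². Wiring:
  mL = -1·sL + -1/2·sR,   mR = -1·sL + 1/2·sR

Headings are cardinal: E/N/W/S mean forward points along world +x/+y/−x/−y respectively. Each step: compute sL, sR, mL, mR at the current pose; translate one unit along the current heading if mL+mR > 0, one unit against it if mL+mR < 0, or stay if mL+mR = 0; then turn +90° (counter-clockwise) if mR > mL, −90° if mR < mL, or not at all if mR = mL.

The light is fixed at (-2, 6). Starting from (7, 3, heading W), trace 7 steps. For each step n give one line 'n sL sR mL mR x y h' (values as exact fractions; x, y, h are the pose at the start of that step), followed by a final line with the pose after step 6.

0 5/4 5/2 -5/2 0 7 3 W
1 18/41 18/17 -675/697 63/697 8 3 S
2 9/17 45/97 -2511/3298 -981/3298 8 4 E
3 90/37 18/29 -2943/1073 -2277/1073 7 4 N
4 5/4 5/2 -5/2 0 7 3 W
5 18/41 18/17 -675/697 63/697 8 3 S
6 9/17 45/97 -2511/3298 -981/3298 8 4 E
final 7 4 N

n=0: pose=(7,3,W); sL=5/4, sR=5/2; mL=-5/2, mR=0; mL+mR=-5/2 → advance -1; mR−mL=5/2 → turn +1·90°
n=1: pose=(8,3,S); sL=18/41, sR=18/17; mL=-675/697, mR=63/697; mL+mR=-36/41 → advance -1; mR−mL=18/17 → turn +1·90°
n=2: pose=(8,4,E); sL=9/17, sR=45/97; mL=-2511/3298, mR=-981/3298; mL+mR=-18/17 → advance -1; mR−mL=45/97 → turn +1·90°
n=3: pose=(7,4,N); sL=90/37, sR=18/29; mL=-2943/1073, mR=-2277/1073; mL+mR=-180/37 → advance -1; mR−mL=18/29 → turn +1·90°
n=4: pose=(7,3,W); sL=5/4, sR=5/2; mL=-5/2, mR=0; mL+mR=-5/2 → advance -1; mR−mL=5/2 → turn +1·90°
n=5: pose=(8,3,S); sL=18/41, sR=18/17; mL=-675/697, mR=63/697; mL+mR=-36/41 → advance -1; mR−mL=18/17 → turn +1·90°
n=6: pose=(8,4,E); sL=9/17, sR=45/97; mL=-2511/3298, mR=-981/3298; mL+mR=-18/17 → advance -1; mR−mL=45/97 → turn +1·90°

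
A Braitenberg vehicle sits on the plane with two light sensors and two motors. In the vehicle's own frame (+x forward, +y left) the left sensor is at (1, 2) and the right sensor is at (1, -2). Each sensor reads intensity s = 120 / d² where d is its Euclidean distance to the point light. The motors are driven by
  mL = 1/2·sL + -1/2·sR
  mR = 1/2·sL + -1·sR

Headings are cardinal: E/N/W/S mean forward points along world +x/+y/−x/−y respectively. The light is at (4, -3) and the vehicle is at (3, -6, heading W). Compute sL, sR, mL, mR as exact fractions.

120/29 24 -288/29 -636/29

left sensor world pos  = (2, -8); dL² = 29
right sensor world pos = (2, -4); dR² = 5
sL = 120/29 = 120/29
sR = 120/5 = 24
mL = 1/2·sL + -1/2·sR = -288/29
mR = 1/2·sL + -1·sR = -636/29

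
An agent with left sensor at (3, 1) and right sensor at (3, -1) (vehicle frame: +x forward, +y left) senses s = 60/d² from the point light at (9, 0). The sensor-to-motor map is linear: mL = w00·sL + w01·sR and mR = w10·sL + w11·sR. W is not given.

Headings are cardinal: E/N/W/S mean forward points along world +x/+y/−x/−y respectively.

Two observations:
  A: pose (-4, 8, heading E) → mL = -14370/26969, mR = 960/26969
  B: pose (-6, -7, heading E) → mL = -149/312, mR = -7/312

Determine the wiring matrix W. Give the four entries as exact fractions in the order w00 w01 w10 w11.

obs A: pose=(-4,8,E) → sL=60/181, sR=60/149, mL=-14370/26969, mR=960/26969
obs B: pose=(-6,-7,E) → sL=1/3, sR=15/52, mL=-149/312, mR=-7/312
sensor matrix S = [[60/181, 60/149], [1/3, 15/52]]; det S = -13535/350597
solve [mL_A; mL_B] = S·[w00; w01] and [mR_A; mR_B] = S·[w10; w11]:
  w00 = -1, w01 = -1/2, w10 = -1/2, w11 = 1/2

-1 -1/2 -1/2 1/2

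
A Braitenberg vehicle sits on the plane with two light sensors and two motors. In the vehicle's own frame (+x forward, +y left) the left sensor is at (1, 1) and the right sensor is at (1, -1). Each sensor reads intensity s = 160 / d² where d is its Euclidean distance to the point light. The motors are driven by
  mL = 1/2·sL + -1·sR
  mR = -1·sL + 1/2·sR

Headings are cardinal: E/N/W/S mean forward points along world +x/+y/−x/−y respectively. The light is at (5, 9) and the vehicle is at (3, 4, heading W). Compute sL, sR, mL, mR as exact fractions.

left sensor world pos  = (2, 3); dL² = 45
right sensor world pos = (2, 5); dR² = 25
sL = 160/45 = 32/9
sR = 160/25 = 32/5
mL = 1/2·sL + -1·sR = -208/45
mR = -1·sL + 1/2·sR = -16/45

32/9 32/5 -208/45 -16/45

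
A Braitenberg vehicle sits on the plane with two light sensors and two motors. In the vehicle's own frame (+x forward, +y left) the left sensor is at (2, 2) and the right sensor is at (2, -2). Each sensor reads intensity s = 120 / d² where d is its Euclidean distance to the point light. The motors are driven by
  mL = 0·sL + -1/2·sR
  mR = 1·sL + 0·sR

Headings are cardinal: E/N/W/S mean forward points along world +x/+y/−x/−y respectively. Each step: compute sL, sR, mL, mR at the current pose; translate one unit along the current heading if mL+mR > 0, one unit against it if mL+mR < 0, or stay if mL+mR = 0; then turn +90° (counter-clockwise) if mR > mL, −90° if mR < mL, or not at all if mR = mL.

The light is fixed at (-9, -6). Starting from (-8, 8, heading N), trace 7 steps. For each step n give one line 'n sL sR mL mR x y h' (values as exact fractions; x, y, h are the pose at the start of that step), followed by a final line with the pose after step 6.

0 120/257 24/53 -12/53 120/257 -8 8 N
1 12/17 12/29 -6/29 12/17 -8 9 W
2 120/173 120/173 -60/173 120/173 -9 9 S
3 6/13 30/37 -15/37 6/13 -9 8 E
4 120/257 24/53 -12/53 120/257 -8 8 N
5 12/17 12/29 -6/29 12/17 -8 9 W
6 120/173 120/173 -60/173 120/173 -9 9 S
final -9 8 E

n=0: pose=(-8,8,N); sL=120/257, sR=24/53; mL=-12/53, mR=120/257; mL+mR=3276/13621 → advance +1; mR−mL=9444/13621 → turn +1·90°
n=1: pose=(-8,9,W); sL=12/17, sR=12/29; mL=-6/29, mR=12/17; mL+mR=246/493 → advance +1; mR−mL=450/493 → turn +1·90°
n=2: pose=(-9,9,S); sL=120/173, sR=120/173; mL=-60/173, mR=120/173; mL+mR=60/173 → advance +1; mR−mL=180/173 → turn +1·90°
n=3: pose=(-9,8,E); sL=6/13, sR=30/37; mL=-15/37, mR=6/13; mL+mR=27/481 → advance +1; mR−mL=417/481 → turn +1·90°
n=4: pose=(-8,8,N); sL=120/257, sR=24/53; mL=-12/53, mR=120/257; mL+mR=3276/13621 → advance +1; mR−mL=9444/13621 → turn +1·90°
n=5: pose=(-8,9,W); sL=12/17, sR=12/29; mL=-6/29, mR=12/17; mL+mR=246/493 → advance +1; mR−mL=450/493 → turn +1·90°
n=6: pose=(-9,9,S); sL=120/173, sR=120/173; mL=-60/173, mR=120/173; mL+mR=60/173 → advance +1; mR−mL=180/173 → turn +1·90°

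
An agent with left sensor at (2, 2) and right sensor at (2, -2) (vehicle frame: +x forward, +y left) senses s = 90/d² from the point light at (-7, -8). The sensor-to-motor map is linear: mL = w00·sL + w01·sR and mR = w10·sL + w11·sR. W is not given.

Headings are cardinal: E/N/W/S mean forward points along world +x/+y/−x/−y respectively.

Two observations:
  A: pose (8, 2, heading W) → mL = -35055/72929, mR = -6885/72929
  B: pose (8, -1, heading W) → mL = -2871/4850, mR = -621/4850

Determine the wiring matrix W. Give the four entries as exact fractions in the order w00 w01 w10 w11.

obs A: pose=(8,2,W) → sL=90/233, sR=90/313, mL=-35055/72929, mR=-6885/72929
obs B: pose=(8,-1,W) → sL=45/97, sR=9/25, mL=-2871/4850, mR=-621/4850
sensor matrix S = [[90/233, 90/313], [45/97, 9/25]]; det S = 200232/35370565
solve [mL_A; mL_B] = S·[w00; w01] and [mR_A; mR_B] = S·[w10; w11]:
  w00 = -1/2, w01 = -1, w10 = 1/2, w11 = -1

-1/2 -1 1/2 -1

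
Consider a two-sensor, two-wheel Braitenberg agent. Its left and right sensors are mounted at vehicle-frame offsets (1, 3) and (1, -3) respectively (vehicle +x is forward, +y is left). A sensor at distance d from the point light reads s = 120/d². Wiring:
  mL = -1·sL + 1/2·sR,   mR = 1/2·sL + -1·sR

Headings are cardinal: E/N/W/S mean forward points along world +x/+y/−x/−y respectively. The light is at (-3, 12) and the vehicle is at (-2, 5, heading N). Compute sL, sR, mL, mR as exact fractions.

3 30/13 -24/13 -21/26

left sensor world pos  = (-5, 6); dL² = 40
right sensor world pos = (1, 6); dR² = 52
sL = 120/40 = 3
sR = 120/52 = 30/13
mL = -1·sL + 1/2·sR = -24/13
mR = 1/2·sL + -1·sR = -21/26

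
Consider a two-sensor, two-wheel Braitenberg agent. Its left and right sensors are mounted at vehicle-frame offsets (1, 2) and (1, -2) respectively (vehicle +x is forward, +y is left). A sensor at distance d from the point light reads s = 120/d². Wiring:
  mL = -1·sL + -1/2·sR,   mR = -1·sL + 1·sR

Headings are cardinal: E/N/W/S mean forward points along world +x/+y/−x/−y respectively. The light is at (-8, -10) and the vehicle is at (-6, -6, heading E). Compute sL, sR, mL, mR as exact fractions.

8/3 120/13 -284/39 256/39

left sensor world pos  = (-5, -4); dL² = 45
right sensor world pos = (-5, -8); dR² = 13
sL = 120/45 = 8/3
sR = 120/13 = 120/13
mL = -1·sL + -1/2·sR = -284/39
mR = -1·sL + 1·sR = 256/39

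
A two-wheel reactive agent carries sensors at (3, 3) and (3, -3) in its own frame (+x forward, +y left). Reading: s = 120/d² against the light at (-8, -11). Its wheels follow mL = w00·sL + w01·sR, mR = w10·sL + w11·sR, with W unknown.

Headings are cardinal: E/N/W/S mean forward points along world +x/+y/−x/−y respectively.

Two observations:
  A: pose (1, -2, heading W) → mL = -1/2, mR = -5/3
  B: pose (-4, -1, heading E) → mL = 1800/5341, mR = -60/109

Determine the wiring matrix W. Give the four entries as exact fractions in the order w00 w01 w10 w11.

-1/2 1/2 -1 0

obs A: pose=(1,-2,W) → sL=5/3, sR=2/3, mL=-1/2, mR=-5/3
obs B: pose=(-4,-1,E) → sL=60/109, sR=60/49, mL=1800/5341, mR=-60/109
sensor matrix S = [[5/3, 2/3], [60/109, 60/49]]; det S = 8940/5341
solve [mL_A; mL_B] = S·[w00; w01] and [mR_A; mR_B] = S·[w10; w11]:
  w00 = -1/2, w01 = 1/2, w10 = -1, w11 = 0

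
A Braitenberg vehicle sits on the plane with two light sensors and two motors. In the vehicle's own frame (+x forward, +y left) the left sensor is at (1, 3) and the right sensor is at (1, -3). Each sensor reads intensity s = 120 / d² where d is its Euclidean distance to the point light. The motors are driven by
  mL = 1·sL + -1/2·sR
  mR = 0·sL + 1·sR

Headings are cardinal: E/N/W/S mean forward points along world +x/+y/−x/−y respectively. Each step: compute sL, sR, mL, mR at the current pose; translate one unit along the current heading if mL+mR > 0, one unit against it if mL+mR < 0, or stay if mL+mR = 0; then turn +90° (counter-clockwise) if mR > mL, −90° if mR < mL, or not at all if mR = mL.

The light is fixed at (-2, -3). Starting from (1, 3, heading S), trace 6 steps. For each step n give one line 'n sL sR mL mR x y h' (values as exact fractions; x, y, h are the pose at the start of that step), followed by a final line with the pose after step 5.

n=0: pose=(1,3,S); sL=120/61, sR=24/5; mL=-132/305, mR=24/5; mL+mR=1332/305 → advance +1; mR−mL=1596/305 → turn +1·90°
n=1: pose=(1,2,E); sL=3/2, sR=6; mL=-3/2, mR=6; mL+mR=9/2 → advance +1; mR−mL=15/2 → turn +1·90°
n=2: pose=(2,2,N); sL=120/37, sR=24/17; mL=1596/629, mR=24/17; mL+mR=2484/629 → advance +1; mR−mL=-708/629 → turn -1·90°
n=3: pose=(2,3,E); sL=60/53, sR=60/17; mL=-570/901, mR=60/17; mL+mR=2610/901 → advance +1; mR−mL=3750/901 → turn +1·90°
n=4: pose=(3,3,N); sL=120/53, sR=120/113; mL=10380/5989, mR=120/113; mL+mR=16740/5989 → advance +1; mR−mL=-4020/5989 → turn -1·90°
n=5: pose=(3,4,E); sL=15/17, sR=30/13; mL=-60/221, mR=30/13; mL+mR=450/221 → advance +1; mR−mL=570/221 → turn +1·90°

0 120/61 24/5 -132/305 24/5 1 3 S
1 3/2 6 -3/2 6 1 2 E
2 120/37 24/17 1596/629 24/17 2 2 N
3 60/53 60/17 -570/901 60/17 2 3 E
4 120/53 120/113 10380/5989 120/113 3 3 N
5 15/17 30/13 -60/221 30/13 3 4 E
final 4 4 N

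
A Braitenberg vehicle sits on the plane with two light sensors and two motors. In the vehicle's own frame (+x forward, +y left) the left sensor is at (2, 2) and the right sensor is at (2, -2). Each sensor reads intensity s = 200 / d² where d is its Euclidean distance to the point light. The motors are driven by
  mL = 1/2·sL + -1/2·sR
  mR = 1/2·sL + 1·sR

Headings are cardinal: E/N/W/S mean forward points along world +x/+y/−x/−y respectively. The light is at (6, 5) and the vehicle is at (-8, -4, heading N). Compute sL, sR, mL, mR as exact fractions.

left sensor world pos  = (-10, -2); dL² = 305
right sensor world pos = (-6, -2); dR² = 193
sL = 200/305 = 40/61
sR = 200/193 = 200/193
mL = 1/2·sL + -1/2·sR = -2240/11773
mR = 1/2·sL + 1·sR = 16060/11773

40/61 200/193 -2240/11773 16060/11773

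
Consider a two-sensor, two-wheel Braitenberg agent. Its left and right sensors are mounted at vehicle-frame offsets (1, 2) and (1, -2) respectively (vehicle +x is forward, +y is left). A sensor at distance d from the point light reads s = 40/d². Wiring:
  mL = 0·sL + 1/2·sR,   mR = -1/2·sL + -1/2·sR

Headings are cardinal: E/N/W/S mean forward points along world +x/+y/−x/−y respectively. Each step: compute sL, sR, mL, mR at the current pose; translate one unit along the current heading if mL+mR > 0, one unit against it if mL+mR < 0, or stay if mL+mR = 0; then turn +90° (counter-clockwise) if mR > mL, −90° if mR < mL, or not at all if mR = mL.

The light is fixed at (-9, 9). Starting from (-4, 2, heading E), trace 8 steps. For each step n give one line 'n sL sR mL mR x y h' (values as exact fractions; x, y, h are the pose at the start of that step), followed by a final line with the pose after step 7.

n=0: pose=(-4,2,E); sL=40/61, sR=40/117; mL=20/117, mR=-3560/7137; mL+mR=-20/61 → advance -1; mR−mL=-4780/7137 → turn -1·90°
n=1: pose=(-5,2,S); sL=2/5, sR=10/17; mL=5/17, mR=-42/85; mL+mR=-1/5 → advance -1; mR−mL=-67/85 → turn -1·90°
n=2: pose=(-5,3,W); sL=40/73, sR=8/5; mL=4/5, mR=-392/365; mL+mR=-20/73 → advance -1; mR−mL=-684/365 → turn -1·90°
n=3: pose=(-4,3,N); sL=20/17, sR=20/37; mL=10/37, mR=-540/629; mL+mR=-10/17 → advance -1; mR−mL=-710/629 → turn -1·90°
n=4: pose=(-4,2,E); sL=40/61, sR=40/117; mL=20/117, mR=-3560/7137; mL+mR=-20/61 → advance -1; mR−mL=-4780/7137 → turn -1·90°
n=5: pose=(-5,2,S); sL=2/5, sR=10/17; mL=5/17, mR=-42/85; mL+mR=-1/5 → advance -1; mR−mL=-67/85 → turn -1·90°
n=6: pose=(-5,3,W); sL=40/73, sR=8/5; mL=4/5, mR=-392/365; mL+mR=-20/73 → advance -1; mR−mL=-684/365 → turn -1·90°
n=7: pose=(-4,3,N); sL=20/17, sR=20/37; mL=10/37, mR=-540/629; mL+mR=-10/17 → advance -1; mR−mL=-710/629 → turn -1·90°

0 40/61 40/117 20/117 -3560/7137 -4 2 E
1 2/5 10/17 5/17 -42/85 -5 2 S
2 40/73 8/5 4/5 -392/365 -5 3 W
3 20/17 20/37 10/37 -540/629 -4 3 N
4 40/61 40/117 20/117 -3560/7137 -4 2 E
5 2/5 10/17 5/17 -42/85 -5 2 S
6 40/73 8/5 4/5 -392/365 -5 3 W
7 20/17 20/37 10/37 -540/629 -4 3 N
final -4 2 E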